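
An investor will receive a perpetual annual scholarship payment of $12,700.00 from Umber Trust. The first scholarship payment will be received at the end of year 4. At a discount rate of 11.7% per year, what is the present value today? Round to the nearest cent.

$77885.81

Value at end of year 3: C / r = $12,700.00 / 0.117 = $108,547.0085
Discount to today: PV = $108,547.0085 / (1 + 0.117)^3 = $108,547.0085 / 1.393669 = $77,885.81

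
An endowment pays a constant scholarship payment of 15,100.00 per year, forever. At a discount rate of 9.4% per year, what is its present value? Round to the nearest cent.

160638.30

Level perpetuity: PV = C / r = 15,100.00 / 0.094 = 160,638.30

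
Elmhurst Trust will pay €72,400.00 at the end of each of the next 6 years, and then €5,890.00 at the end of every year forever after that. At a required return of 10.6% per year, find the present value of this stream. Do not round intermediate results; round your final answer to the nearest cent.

€340211.36

PV of 6-year annuity: €72,400.00 × [1 − (1+0.106)^−6] / 0.106 = 309852.97808
Perpetuity value at year 6: €5,890.00 / 0.106 = 55566.03774
PV of perpetuity: 55566.03774 / (1+0.106)^6 = 30358.38524
Total PV = 309852.97808 + 30358.38524 = 340211.36332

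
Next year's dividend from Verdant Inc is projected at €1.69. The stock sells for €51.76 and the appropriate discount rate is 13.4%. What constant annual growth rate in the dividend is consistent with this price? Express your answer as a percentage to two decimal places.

P = D₁/(r−g) ⇒ g = r − D₁/P = 0.134 − €1.69/€51.76 = 0.101349

10.13%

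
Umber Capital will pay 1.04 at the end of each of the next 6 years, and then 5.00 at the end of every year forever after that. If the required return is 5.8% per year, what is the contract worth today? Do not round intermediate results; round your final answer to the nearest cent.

66.61

PV of 6-year annuity: 1.04 × [1 − (1+0.058)^−6] / 0.058 = 5.14631
Perpetuity value at year 6: 5.00 / 0.058 = 86.20690
PV of perpetuity: 86.20690 / (1+0.058)^6 = 61.46502
Total PV = 5.14631 + 61.46502 = 66.61133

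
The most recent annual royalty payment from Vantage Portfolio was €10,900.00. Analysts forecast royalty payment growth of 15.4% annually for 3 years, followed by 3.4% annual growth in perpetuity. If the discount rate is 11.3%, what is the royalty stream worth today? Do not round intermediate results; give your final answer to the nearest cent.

D_1 = 12578.60000
D_2 = 14515.70440
D_3 = 16751.12288
Terminal value at year 3: TV = D_3×(1+g_2)/(r−g_2) = 17320.66106/0.079 = 219248.87412
P_0 = D_1/(1+r)^1 + D_2/(1+r)^2 + D_3/(1+r)^3 + TV/(1+r)^3
    = 11301.52740 + 11717.84602 + 12149.50073 + 159020.04751 = 194188.92166

€194188.92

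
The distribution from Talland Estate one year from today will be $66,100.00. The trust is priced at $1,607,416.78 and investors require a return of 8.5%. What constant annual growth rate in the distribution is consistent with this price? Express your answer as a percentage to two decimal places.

4.39%

P = D₁/(r−g) ⇒ g = r − D₁/P = 0.085 − $66,100.00/$1,607,416.78 = 0.043878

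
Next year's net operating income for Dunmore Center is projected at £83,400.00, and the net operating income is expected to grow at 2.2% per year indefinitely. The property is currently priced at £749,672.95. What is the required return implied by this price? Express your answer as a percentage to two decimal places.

13.32%

P = D₁/(r − g) ⇒ r = D₁/P + g = £83,400.0000/£749,672.95 + 0.022 = 0.111249 + 0.022 = 0.133249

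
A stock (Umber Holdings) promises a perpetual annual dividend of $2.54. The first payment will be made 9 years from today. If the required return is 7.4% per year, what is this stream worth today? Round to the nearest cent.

Value at end of year 8: C / r = $2.54 / 0.074 = $34.3243
Discount to today: PV = $34.3243 / (1 + 0.074)^8 = $34.3243 / 1.770249 = $19.39

$19.39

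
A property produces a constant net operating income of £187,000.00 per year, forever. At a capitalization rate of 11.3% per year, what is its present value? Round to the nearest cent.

Level perpetuity: PV = C / r = £187,000.00 / 0.113 = £1,654,867.26

£1654867.26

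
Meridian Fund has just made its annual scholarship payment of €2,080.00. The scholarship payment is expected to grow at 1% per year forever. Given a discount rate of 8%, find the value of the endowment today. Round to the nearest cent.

D₁ = D₀ × (1 + g) = €2,080.00 × 1.01 = €2,100.8000
Growing perpetuity: P = D₁ / (r − g) = €2,100.8000 / (0.08 − 0.01) = €30,011.43

€30011.43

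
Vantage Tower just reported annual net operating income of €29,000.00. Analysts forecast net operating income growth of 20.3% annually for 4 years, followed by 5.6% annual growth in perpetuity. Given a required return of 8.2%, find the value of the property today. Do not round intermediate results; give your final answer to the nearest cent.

€1952138.44

D_1 = 34887.00000
D_2 = 41969.06100
D_3 = 50488.78038
D_4 = 60738.00280
Terminal value at year 4: TV = D_4×(1+g_2)/(r−g_2) = 64139.33096/0.026 = 2466897.34452
P_0 = D_1/(1+r)^1 + D_2/(1+r)^2 + D_3/(1+r)^3 + D_4/(1+r)^4 + TV/(1+r)^4
    = 32243.06839 + 35848.80894 + 39857.77926 + 44315.07250 + 1799873.71395 = 1952138.44304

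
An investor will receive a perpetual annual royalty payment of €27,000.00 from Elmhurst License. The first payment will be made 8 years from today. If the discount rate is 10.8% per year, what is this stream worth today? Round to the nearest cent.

€121944.35

Value at end of year 7: C / r = €27,000.00 / 0.108 = €250,000.0000
Discount to today: PV = €250,000.0000 / (1 + 0.108)^7 = €250,000.0000 / 2.050115 = €121,944.35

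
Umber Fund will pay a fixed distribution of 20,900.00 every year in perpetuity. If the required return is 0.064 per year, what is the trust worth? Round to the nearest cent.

Level perpetuity: PV = C / r = 20,900.00 / 0.064 = 326,562.50

326562.50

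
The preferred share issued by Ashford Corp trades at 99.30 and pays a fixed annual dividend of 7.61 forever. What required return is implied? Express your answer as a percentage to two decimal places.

P = C/r ⇒ r = C/P = 7.61/99.30 = 0.076636

7.66%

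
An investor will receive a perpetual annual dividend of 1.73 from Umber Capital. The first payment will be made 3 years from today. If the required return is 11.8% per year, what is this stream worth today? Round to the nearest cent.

11.73

Value at end of year 2: C / r = 1.73 / 0.118 = 14.6610
Discount to today: PV = 14.6610 / (1 + 0.118)^2 = 14.6610 / 1.249924 = 11.73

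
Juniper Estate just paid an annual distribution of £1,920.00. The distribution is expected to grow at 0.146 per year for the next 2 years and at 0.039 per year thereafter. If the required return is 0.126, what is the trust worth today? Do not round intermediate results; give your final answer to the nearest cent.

£27694.36

D_1 = 2200.32000
D_2 = 2521.56672
Terminal value at year 2: TV = D_2×(1+g_2)/(r−g_2) = 2619.90782/0.087 = 30113.88301
P_0 = D_1/(1+r)^1 + D_2/(1+r)^2 + TV/(1+r)^2
    = 1954.10302 + 1988.81178 + 23751.44179 = 27694.35659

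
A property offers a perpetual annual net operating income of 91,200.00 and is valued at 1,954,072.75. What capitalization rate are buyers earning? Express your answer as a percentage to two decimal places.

P = C/r ⇒ r = C/P = 91,200.00/1,954,072.75 = 0.046672

4.67%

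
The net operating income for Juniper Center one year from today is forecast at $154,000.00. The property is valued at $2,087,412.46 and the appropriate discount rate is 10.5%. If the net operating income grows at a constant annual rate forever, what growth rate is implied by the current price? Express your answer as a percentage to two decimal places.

P = D₁/(r−g) ⇒ g = r − D₁/P = 0.105 − $154,000.00/$2,087,412.46 = 0.031224

3.12%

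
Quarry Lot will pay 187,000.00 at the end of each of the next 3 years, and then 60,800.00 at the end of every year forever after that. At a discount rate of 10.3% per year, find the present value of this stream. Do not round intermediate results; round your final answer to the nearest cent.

902481.81

PV of 3-year annuity: 187,000.00 × [1 − (1+0.103)^−3] / 0.103 = 462596.13784
Perpetuity value at year 3: 60,800.00 / 0.103 = 590291.26214
PV of perpetuity: 590291.26214 / (1+0.103)^3 = 439885.67293
Total PV = 462596.13784 + 439885.67293 = 902481.81077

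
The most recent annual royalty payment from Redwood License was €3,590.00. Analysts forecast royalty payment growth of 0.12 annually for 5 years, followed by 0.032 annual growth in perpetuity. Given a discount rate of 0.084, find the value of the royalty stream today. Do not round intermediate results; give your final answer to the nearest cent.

€103710.40

D_1 = 4020.80000
D_2 = 4503.29600
D_3 = 5043.69152
D_4 = 5648.93450
D_5 = 6326.80664
Terminal value at year 5: TV = D_5×(1+g_2)/(r−g_2) = 6529.26446/0.052 = 125562.77799
P_0 = D_1/(1+r)^1 + D_2/(1+r)^2 + D_3/(1+r)^3 + D_4/(1+r)^4 + D_5/(1+r)^5 + TV/(1+r)^5
    = 3709.22509 + 3832.40969 + 3959.68529 + 4091.18775 + 4227.05746 + 83890.83257 = 103710.39785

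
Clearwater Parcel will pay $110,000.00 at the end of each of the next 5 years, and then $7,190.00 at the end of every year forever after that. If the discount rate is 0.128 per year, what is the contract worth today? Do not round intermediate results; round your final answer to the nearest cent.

$419550.02

PV of 5-year annuity: $110,000.00 × [1 − (1+0.128)^−5] / 0.128 = 388790.93463
Perpetuity value at year 5: $7,190.00 / 0.128 = 56171.87500
PV of perpetuity: 56171.87500 / (1+0.128)^5 = 30759.08573
Total PV = 388790.93463 + 30759.08573 = 419550.02036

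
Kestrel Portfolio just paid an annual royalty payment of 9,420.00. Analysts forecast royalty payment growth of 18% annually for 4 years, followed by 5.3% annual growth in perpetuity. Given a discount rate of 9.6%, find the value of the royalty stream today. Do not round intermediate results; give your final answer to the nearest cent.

355428.13

D_1 = 11115.60000
D_2 = 13116.40800
D_3 = 15477.36144
D_4 = 18263.28650
Terminal value at year 4: TV = D_4×(1+g_2)/(r−g_2) = 19231.24068/0.043 = 447238.15543
P_0 = D_1/(1+r)^1 + D_2/(1+r)^2 + D_3/(1+r)^3 + D_4/(1+r)^4 + TV/(1+r)^4
    = 10141.97080 + 10919.27513 + 11756.15389 + 12657.17298 + 309953.56156 = 355428.13436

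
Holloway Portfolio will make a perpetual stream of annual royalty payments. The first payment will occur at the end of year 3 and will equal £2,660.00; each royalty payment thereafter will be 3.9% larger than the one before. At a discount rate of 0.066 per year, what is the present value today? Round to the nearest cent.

£86696.88

Value at end of year 2: C₁ / (r − g) = £2,660.00 / (0.066 − 0.039) = £98,518.5185
Discount to today: PV = £98,518.5185 / (1 + 0.066)^2 = £98,518.5185 / 1.136356 = £86,696.88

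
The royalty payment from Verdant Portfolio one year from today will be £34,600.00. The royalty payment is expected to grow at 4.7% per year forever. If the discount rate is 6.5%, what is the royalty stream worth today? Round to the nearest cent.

£1922222.22

Growing perpetuity: P = D₁ / (r − g) = £34,600.0000 / (0.065 − 0.047) = £1,922,222.22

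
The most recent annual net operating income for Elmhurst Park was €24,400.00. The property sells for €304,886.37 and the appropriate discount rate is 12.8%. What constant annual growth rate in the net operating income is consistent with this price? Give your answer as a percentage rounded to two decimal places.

4.44%

P = D₀(1+g)/(r−g) ⇒ P(r−g) = D₀(1+g) ⇒ g(P+D₀) = P·r − D₀
g = (P·r − D₀)/(P + D₀) = (€304,886.37×0.128 − €24,400.00) / (€304,886.37 + €24,400.00) = 0.044416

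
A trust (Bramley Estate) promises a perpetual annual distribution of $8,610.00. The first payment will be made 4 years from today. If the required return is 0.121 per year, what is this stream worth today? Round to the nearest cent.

$50512.74

Value at end of year 3: C / r = $8,610.00 / 0.121 = $71,157.0248
Discount to today: PV = $71,157.0248 / (1 + 0.121)^3 = $71,157.0248 / 1.408695 = $50,512.74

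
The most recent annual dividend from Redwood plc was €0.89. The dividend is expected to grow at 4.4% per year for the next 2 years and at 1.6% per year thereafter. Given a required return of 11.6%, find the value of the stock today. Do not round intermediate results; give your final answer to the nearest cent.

€9.52

D_1 = 0.92916
D_2 = 0.97004
Terminal value at year 2: TV = D_2×(1+g_2)/(r−g_2) = 0.98556/0.1 = 9.85564
P_0 = D_1/(1+r)^1 + D_2/(1+r)^2 + TV/(1+r)^2
    = 0.83258 + 0.77887 + 7.91328 = 9.52472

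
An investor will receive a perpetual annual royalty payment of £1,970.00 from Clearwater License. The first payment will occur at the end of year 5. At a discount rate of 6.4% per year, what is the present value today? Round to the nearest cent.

Value at end of year 4: C / r = £1,970.00 / 0.064 = £30,781.2500
Discount to today: PV = £30,781.2500 / (1 + 0.064)^4 = £30,781.2500 / 1.281641 = £24,017.05

£24017.05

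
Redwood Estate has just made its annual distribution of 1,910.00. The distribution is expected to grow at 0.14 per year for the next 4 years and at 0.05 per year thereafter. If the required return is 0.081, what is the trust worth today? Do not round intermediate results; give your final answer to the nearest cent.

88757.07

D_1 = 2177.40000
D_2 = 2482.23600
D_3 = 2829.74904
D_4 = 3225.91391
Terminal value at year 4: TV = D_4×(1+g_2)/(r−g_2) = 3387.20960/0.031 = 109264.82583
P_0 = D_1/(1+r)^1 + D_2/(1+r)^2 + D_3/(1+r)^3 + D_4/(1+r)^4 + TV/(1+r)^4
    = 2014.24607 + 2124.18179 + 2240.11771 + 2362.38130 + 80016.14091 = 88757.06779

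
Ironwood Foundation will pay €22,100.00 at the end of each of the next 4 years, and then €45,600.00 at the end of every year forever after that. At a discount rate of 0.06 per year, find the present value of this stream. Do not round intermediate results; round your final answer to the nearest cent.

€678570.02

PV of 4-year annuity: €22,100.00 × [1 − (1+0.06)^−4] / 0.06 = 76578.83404
Perpetuity value at year 4: €45,600.00 / 0.06 = 760000.00000
PV of perpetuity: 760000.00000 / (1+0.06)^4 = 601991.18406
Total PV = 76578.83404 + 601991.18406 = 678570.01810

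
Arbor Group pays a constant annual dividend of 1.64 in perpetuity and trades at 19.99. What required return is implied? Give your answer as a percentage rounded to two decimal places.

8.20%

P = C/r ⇒ r = C/P = 1.64/19.99 = 0.082041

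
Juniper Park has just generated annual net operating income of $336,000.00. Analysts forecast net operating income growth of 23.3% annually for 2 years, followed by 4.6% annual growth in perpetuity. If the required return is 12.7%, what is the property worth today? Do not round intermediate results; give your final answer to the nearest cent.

D_1 = 414288.00000
D_2 = 510817.10400
Terminal value at year 2: TV = D_2×(1+g_2)/(r−g_2) = 534314.69078/0.081 = 6596477.66400
P_0 = D_1/(1+r)^1 + D_2/(1+r)^2 + TV/(1+r)^2
    = 367602.48447 + 402177.34104 + 5193549.36703 = 5963329.19255

$5963329.19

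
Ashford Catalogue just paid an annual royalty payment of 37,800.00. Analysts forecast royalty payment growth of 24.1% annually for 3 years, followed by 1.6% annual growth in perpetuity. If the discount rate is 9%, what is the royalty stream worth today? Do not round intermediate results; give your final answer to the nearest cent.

913752.26

D_1 = 46909.80000
D_2 = 58215.06180
D_3 = 72244.89169
Terminal value at year 3: TV = D_3×(1+g_2)/(r−g_2) = 73400.80996/0.074 = 991902.83731
P_0 = D_1/(1+r)^1 + D_2/(1+r)^2 + D_3/(1+r)^3 + TV/(1+r)^3
    = 43036.51376 + 48998.45282 + 55786.31188 + 765930.98480 = 913752.26327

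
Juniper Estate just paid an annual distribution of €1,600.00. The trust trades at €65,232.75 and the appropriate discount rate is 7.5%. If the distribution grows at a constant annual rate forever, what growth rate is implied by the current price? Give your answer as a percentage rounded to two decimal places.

4.93%

P = D₀(1+g)/(r−g) ⇒ P(r−g) = D₀(1+g) ⇒ g(P+D₀) = P·r − D₀
g = (P·r − D₀)/(P + D₀) = (€65,232.75×0.075 − €1,600.00) / (€65,232.75 + €1,600.00) = 0.049264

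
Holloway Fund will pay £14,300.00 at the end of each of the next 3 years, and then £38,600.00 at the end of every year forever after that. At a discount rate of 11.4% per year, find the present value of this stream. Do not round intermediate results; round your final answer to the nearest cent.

PV of 3-year annuity: £14,300.00 × [1 − (1+0.114)^−3] / 0.114 = 34703.43561
Perpetuity value at year 3: £38,600.00 / 0.114 = 338596.49123
PV of perpetuity: 338596.49123 / (1+0.114)^3 = 244921.48322
Total PV = 34703.43561 + 244921.48322 = 279624.91883

£279624.92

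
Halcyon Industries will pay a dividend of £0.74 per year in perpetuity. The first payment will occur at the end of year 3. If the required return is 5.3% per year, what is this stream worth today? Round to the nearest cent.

£12.59

Value at end of year 2: C / r = £0.74 / 0.053 = £13.9623
Discount to today: PV = £13.9623 / (1 + 0.053)^2 = £13.9623 / 1.108809 = £12.59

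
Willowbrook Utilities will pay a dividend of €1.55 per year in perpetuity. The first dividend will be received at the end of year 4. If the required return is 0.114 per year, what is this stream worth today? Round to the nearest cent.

Value at end of year 3: C / r = €1.55 / 0.114 = €13.5965
Discount to today: PV = €13.5965 / (1 + 0.114)^3 = €13.5965 / 1.382470 = €9.83

€9.83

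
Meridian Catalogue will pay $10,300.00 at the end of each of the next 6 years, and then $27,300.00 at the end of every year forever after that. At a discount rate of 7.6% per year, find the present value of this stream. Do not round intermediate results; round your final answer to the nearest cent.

$279658.74

PV of 6-year annuity: $10,300.00 × [1 − (1+0.076)^−6] / 0.076 = 48199.02149
Perpetuity value at year 6: $27,300.00 / 0.076 = 359210.52632
PV of perpetuity: 359210.52632 / (1+0.076)^6 = 231459.72179
Total PV = 48199.02149 + 231459.72179 = 279658.74328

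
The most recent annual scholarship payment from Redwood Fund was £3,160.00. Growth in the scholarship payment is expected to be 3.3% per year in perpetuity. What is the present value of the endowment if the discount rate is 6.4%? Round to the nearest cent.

D₁ = D₀ × (1 + g) = £3,160.00 × 1.033 = £3,264.2800
Growing perpetuity: P = D₁ / (r − g) = £3,264.2800 / (0.064 − 0.033) = £105,299.35

£105299.35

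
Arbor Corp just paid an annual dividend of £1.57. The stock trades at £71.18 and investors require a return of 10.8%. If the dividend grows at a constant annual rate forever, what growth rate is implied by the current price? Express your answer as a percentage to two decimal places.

P = D₀(1+g)/(r−g) ⇒ P(r−g) = D₀(1+g) ⇒ g(P+D₀) = P·r − D₀
g = (P·r − D₀)/(P + D₀) = (£71.18×0.108 − £1.57) / (£71.18 + £1.57) = 0.084089

8.41%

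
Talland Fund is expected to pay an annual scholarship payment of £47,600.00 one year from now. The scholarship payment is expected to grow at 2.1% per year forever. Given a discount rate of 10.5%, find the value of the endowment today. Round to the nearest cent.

Growing perpetuity: P = D₁ / (r − g) = £47,600.0000 / (0.105 − 0.021) = £566,666.67

£566666.67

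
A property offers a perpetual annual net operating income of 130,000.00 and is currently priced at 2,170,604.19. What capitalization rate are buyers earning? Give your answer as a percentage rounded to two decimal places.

P = C/r ⇒ r = C/P = 130,000.00/2,170,604.19 = 0.059891

5.99%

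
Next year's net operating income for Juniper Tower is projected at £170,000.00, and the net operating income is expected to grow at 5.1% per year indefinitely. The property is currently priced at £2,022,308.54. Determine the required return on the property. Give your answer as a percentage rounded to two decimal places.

P = D₁/(r − g) ⇒ r = D₁/P + g = £170,000.0000/£2,022,308.54 + 0.051 = 0.084062 + 0.051 = 0.135062

13.51%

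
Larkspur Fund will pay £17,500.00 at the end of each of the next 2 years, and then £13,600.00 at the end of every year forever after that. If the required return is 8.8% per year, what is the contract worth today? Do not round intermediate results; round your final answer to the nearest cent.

£161424.64

PV of 2-year annuity: £17,500.00 × [1 − (1+0.088)^−2] / 0.088 = 30868.16068
Perpetuity value at year 2: £13,600.00 / 0.088 = 154545.45455
PV of perpetuity: 154545.45455 / (1+0.088)^2 = 130556.48396
Total PV = 30868.16068 + 130556.48396 = 161424.64464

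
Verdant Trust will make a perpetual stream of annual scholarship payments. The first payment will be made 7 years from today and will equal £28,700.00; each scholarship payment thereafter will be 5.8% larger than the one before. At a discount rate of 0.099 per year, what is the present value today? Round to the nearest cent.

£397293.89

Value at end of year 6: C₁ / (r − g) = £28,700.00 / (0.099 − 0.058) = £700,000.0000
Discount to today: PV = £700,000.0000 / (1 + 0.099)^6 = £700,000.0000 / 1.761920 = £397,293.89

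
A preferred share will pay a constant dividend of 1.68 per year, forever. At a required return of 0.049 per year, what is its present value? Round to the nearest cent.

Level perpetuity: PV = C / r = 1.68 / 0.049 = 34.29

34.29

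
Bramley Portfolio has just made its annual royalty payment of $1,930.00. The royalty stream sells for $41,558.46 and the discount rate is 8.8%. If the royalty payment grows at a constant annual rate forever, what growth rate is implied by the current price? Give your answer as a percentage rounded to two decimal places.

3.97%

P = D₀(1+g)/(r−g) ⇒ P(r−g) = D₀(1+g) ⇒ g(P+D₀) = P·r − D₀
g = (P·r − D₀)/(P + D₀) = ($41,558.46×0.088 − $1,930.00) / ($41,558.46 + $1,930.00) = 0.039715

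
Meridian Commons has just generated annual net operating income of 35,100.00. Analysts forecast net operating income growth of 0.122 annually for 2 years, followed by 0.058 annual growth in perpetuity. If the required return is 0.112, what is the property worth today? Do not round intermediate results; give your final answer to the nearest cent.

771274.10

D_1 = 39382.20000
D_2 = 44186.82840
Terminal value at year 2: TV = D_2×(1+g_2)/(r−g_2) = 46749.66445/0.054 = 865734.52680
P_0 = D_1/(1+r)^1 + D_2/(1+r)^2 + TV/(1+r)^2
    = 35415.64748 + 35734.13352 + 700124.31972 = 771274.10072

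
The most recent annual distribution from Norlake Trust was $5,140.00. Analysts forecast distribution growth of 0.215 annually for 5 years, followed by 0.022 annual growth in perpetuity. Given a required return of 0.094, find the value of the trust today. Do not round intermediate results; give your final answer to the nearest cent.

$158869.46

D_1 = 6245.10000
D_2 = 7587.79650
D_3 = 9219.17275
D_4 = 11201.29489
D_5 = 13609.57329
Terminal value at year 5: TV = D_5×(1+g_2)/(r−g_2) = 13908.98390/0.072 = 193180.33197
P_0 = D_1/(1+r)^1 + D_2/(1+r)^2 + D_3/(1+r)^3 + D_4/(1+r)^4 + D_5/(1+r)^5 + TV/(1+r)^5
    = 5708.50091 + 6339.87990 + 7041.09148 + 7819.85937 + 8684.76155 + 123275.36527 = 158869.45848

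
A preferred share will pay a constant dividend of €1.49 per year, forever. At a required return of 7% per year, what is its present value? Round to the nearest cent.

€21.29

Level perpetuity: PV = C / r = €1.49 / 0.07 = €21.29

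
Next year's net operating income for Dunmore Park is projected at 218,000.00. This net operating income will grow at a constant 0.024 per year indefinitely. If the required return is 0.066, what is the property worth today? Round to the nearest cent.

5190476.19

Growing perpetuity: P = D₁ / (r − g) = 218,000.0000 / (0.066 − 0.024) = 5,190,476.19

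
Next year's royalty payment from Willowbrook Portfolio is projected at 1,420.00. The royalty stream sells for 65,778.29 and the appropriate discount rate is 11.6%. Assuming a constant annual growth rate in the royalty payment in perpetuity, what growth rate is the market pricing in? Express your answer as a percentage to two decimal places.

9.44%

P = D₁/(r−g) ⇒ g = r − D₁/P = 0.116 − 1,420.00/65,778.29 = 0.094412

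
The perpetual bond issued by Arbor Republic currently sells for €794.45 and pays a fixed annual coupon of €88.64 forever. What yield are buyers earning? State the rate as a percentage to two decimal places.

P = C/r ⇒ r = C/P = €88.64/€794.45 = 0.111574

11.16%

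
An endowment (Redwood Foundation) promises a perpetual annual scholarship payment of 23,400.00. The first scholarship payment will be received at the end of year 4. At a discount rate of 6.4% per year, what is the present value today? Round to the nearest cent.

Value at end of year 3: C / r = 23,400.00 / 0.064 = 365,625.0000
Discount to today: PV = 365,625.0000 / (1 + 0.064)^3 = 365,625.0000 / 1.204550 = 303,536.55

303536.55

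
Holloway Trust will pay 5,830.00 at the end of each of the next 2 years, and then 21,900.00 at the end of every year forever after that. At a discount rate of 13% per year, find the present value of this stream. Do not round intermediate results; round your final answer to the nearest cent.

PV of 2-year annuity: 5,830.00 × [1 − (1+0.13)^−2] / 0.13 = 9725.03720
Perpetuity value at year 2: 21,900.00 / 0.13 = 168461.53846
PV of perpetuity: 168461.53846 / (1+0.13)^2 = 131930.09512
Total PV = 9725.03720 + 131930.09512 = 141655.13232

141655.13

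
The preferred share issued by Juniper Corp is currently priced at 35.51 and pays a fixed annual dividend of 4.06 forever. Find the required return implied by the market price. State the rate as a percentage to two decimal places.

P = C/r ⇒ r = C/P = 4.06/35.51 = 0.114334

11.43%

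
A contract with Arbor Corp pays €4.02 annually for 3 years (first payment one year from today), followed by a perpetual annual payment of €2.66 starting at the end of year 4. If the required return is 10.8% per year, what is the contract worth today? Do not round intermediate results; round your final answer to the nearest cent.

PV of 3-year annuity: €4.02 × [1 − (1+0.108)^−3] / 0.108 = 9.85801
Perpetuity value at year 3: €2.66 / 0.108 = 24.62963
PV of perpetuity: 24.62963 / (1+0.108)^3 = 18.10667
Total PV = 9.85801 + 18.10667 = 27.96468

€27.96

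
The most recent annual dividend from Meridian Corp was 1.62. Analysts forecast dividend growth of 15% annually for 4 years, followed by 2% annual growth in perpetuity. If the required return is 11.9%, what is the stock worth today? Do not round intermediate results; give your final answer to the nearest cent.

D_1 = 1.86300
D_2 = 2.14245
D_3 = 2.46382
D_4 = 2.83339
Terminal value at year 4: TV = D_4×(1+g_2)/(r−g_2) = 2.89006/0.099 = 29.19250
P_0 = D_1/(1+r)^1 + D_2/(1+r)^2 + D_3/(1+r)^3 + D_4/(1+r)^4 + TV/(1+r)^4
    = 1.66488 + 1.71100 + 1.75840 + 1.80712 + 18.61877 = 25.56017

25.56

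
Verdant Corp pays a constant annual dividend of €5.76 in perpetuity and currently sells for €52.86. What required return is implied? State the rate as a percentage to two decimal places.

10.90%

P = C/r ⇒ r = C/P = €5.76/€52.86 = 0.108967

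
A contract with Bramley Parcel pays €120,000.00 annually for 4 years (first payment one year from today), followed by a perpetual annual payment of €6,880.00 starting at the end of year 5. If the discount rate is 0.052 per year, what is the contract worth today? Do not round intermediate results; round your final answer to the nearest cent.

€531569.08

PV of 4-year annuity: €120,000.00 × [1 − (1+0.052)^−4] / 0.052 = 423544.61367
Perpetuity value at year 4: €6,880.00 / 0.052 = 132307.69231
PV of perpetuity: 132307.69231 / (1+0.052)^4 = 108024.46779
Total PV = 423544.61367 + 108024.46779 = 531569.08146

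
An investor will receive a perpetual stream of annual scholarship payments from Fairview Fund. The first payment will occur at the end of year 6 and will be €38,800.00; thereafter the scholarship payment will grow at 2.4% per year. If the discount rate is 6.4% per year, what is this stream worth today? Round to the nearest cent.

Value at end of year 5: C₁ / (r − g) = €38,800.00 / (0.064 − 0.024) = €970,000.0000
Discount to today: PV = €970,000.0000 / (1 + 0.064)^5 = €970,000.0000 / 1.363666 = €711,317.67

€711317.67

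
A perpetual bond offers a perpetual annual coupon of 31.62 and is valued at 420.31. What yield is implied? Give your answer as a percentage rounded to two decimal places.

P = C/r ⇒ r = C/P = 31.62/420.31 = 0.075230

7.52%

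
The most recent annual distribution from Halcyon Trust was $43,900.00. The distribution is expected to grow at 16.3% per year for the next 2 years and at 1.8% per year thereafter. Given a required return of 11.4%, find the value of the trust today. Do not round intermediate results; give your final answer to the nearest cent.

$601054.07

D_1 = 51055.70000
D_2 = 59377.77910
Terminal value at year 2: TV = D_2×(1+g_2)/(r−g_2) = 60446.57912/0.096 = 629651.86587
P_0 = D_1/(1+r)^1 + D_2/(1+r)^2 + TV/(1+r)^2
    = 45830.96948 + 47846.87388 + 507376.22512 = 601054.06848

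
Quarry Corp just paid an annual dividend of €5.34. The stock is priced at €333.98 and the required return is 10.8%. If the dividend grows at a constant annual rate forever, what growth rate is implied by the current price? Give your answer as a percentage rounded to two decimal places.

P = D₀(1+g)/(r−g) ⇒ P(r−g) = D₀(1+g) ⇒ g(P+D₀) = P·r − D₀
g = (P·r − D₀)/(P + D₀) = (€333.98×0.108 − €5.34) / (€333.98 + €5.34) = 0.090563

9.06%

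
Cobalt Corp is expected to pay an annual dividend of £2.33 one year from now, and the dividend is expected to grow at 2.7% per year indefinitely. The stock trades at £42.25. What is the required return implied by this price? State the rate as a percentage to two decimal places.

8.21%

P = D₁/(r − g) ⇒ r = D₁/P + g = £2.3300/£42.25 + 0.027 = 0.055148 + 0.027 = 0.082148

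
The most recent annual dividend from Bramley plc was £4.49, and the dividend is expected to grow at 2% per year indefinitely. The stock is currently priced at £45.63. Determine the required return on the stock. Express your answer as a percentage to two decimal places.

12.04%

D₁ = £4.49 × 1.02 = £4.5798
P = D₁/(r − g) ⇒ r = D₁/P + g = £4.5798/£45.63 + 0.02 = 0.100368 + 0.02 = 0.120368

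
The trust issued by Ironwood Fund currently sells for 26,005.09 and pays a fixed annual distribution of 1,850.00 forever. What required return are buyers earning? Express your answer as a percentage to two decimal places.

7.11%

P = C/r ⇒ r = C/P = 1,850.00/26,005.09 = 0.071140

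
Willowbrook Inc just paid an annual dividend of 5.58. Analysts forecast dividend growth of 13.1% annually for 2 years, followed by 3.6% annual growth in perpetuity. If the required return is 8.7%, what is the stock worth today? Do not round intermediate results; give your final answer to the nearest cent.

D_1 = 6.31098
D_2 = 7.13772
Terminal value at year 2: TV = D_2×(1+g_2)/(r−g_2) = 7.39468/0.051 = 144.99365
P_0 = D_1/(1+r)^1 + D_2/(1+r)^2 + TV/(1+r)^2
    = 5.80587 + 6.04088 + 122.71281 = 134.55956

134.56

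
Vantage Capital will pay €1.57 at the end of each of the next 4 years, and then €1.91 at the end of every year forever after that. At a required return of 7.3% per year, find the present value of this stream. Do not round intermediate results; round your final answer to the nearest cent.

€25.02

PV of 4-year annuity: €1.57 × [1 − (1+0.073)^−4] / 0.073 = 5.28210
Perpetuity value at year 4: €1.91 / 0.073 = 26.16438
PV of perpetuity: 26.16438 / (1+0.073)^4 = 19.73839
Total PV = 5.28210 + 19.73839 = 25.02049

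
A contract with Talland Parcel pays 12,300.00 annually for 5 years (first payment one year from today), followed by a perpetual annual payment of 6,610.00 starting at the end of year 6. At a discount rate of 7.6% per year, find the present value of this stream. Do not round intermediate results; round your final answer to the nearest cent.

109933.74

PV of 5-year annuity: 12,300.00 × [1 − (1+0.076)^−5] / 0.076 = 49632.46695
Perpetuity value at year 5: 6,610.00 / 0.076 = 86973.68421
PV of perpetuity: 86973.68421 / (1+0.076)^5 = 60301.27718
Total PV = 49632.46695 + 60301.27718 = 109933.74412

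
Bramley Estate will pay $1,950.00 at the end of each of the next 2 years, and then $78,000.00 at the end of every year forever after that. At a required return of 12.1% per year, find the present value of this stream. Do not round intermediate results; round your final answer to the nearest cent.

PV of 2-year annuity: $1,950.00 × [1 − (1+0.121)^−2] / 0.121 = 3291.27412
Perpetuity value at year 2: $78,000.00 / 0.121 = 644628.09917
PV of perpetuity: 644628.09917 / (1+0.121)^2 = 512977.13442
Total PV = 3291.27412 + 512977.13442 = 516268.40854

$516268.41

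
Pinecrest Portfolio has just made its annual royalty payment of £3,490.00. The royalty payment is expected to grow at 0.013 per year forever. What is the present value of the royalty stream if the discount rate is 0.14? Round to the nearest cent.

D₁ = D₀ × (1 + g) = £3,490.00 × 1.013 = £3,535.3700
Growing perpetuity: P = D₁ / (r − g) = £3,535.3700 / (0.14 − 0.013) = £27,837.56

£27837.56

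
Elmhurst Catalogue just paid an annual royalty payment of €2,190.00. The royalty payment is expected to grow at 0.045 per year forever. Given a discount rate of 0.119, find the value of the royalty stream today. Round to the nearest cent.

D₁ = D₀ × (1 + g) = €2,190.00 × 1.045 = €2,288.5500
Growing perpetuity: P = D₁ / (r − g) = €2,288.5500 / (0.119 − 0.045) = €30,926.35

€30926.35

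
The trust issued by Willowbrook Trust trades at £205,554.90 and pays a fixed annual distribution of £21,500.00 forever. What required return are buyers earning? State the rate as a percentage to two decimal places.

10.46%

P = C/r ⇒ r = C/P = £21,500.00/£205,554.90 = 0.104595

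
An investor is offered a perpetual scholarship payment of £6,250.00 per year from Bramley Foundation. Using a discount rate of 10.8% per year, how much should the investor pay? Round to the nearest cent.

£57870.37

Level perpetuity: PV = C / r = £6,250.00 / 0.108 = £57,870.37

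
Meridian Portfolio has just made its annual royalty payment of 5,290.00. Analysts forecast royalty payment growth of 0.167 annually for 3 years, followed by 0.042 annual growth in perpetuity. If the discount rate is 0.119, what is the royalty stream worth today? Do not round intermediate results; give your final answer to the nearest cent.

98470.66

D_1 = 6173.43000
D_2 = 7204.39281
D_3 = 8407.52641
Terminal value at year 3: TV = D_3×(1+g_2)/(r−g_2) = 8760.64252/0.077 = 113774.57816
P_0 = D_1/(1+r)^1 + D_2/(1+r)^2 + D_3/(1+r)^3 + TV/(1+r)^3
    = 5516.91689 + 5753.56748 + 6000.36930 + 81199.80277 = 98470.65645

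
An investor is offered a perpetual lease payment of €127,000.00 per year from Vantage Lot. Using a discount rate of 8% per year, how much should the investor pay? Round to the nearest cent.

Level perpetuity: PV = C / r = €127,000.00 / 0.08 = €1,587,500.00

€1587500.00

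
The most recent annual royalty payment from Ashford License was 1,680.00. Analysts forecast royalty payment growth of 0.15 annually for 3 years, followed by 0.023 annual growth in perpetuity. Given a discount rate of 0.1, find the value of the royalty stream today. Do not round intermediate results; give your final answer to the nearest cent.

D_1 = 1932.00000
D_2 = 2221.80000
D_3 = 2555.07000
Terminal value at year 3: TV = D_3×(1+g_2)/(r−g_2) = 2613.83661/0.077 = 33945.93000
P_0 = D_1/(1+r)^1 + D_2/(1+r)^2 + D_3/(1+r)^3 + TV/(1+r)^3
    = 1756.36364 + 1836.19835 + 1919.66191 + 25504.07964 = 31016.30353

31016.30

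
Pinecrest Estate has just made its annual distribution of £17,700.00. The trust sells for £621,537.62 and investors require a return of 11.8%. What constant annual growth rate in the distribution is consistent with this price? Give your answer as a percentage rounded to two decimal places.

8.70%

P = D₀(1+g)/(r−g) ⇒ P(r−g) = D₀(1+g) ⇒ g(P+D₀) = P·r − D₀
g = (P·r − D₀)/(P + D₀) = (£621,537.62×0.118 − £17,700.00) / (£621,537.62 + £17,700.00) = 0.087043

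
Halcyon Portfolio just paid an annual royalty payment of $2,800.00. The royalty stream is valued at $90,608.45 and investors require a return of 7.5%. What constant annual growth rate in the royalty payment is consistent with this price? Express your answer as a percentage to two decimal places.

P = D₀(1+g)/(r−g) ⇒ P(r−g) = D₀(1+g) ⇒ g(P+D₀) = P·r − D₀
g = (P·r − D₀)/(P + D₀) = ($90,608.45×0.075 − $2,800.00) / ($90,608.45 + $2,800.00) = 0.042776

4.28%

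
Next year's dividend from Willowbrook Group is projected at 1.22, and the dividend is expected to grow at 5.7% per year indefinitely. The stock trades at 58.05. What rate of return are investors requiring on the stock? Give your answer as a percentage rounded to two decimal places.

P = D₁/(r − g) ⇒ r = D₁/P + g = 1.2200/58.05 + 0.057 = 0.021016 + 0.057 = 0.078016

7.80%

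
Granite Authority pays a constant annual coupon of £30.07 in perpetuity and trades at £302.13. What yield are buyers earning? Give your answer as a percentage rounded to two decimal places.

9.95%

P = C/r ⇒ r = C/P = £30.07/£302.13 = 0.099527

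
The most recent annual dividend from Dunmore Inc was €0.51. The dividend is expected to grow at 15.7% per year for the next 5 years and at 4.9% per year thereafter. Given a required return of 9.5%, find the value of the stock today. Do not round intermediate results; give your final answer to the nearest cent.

€18.33

D_1 = 0.59007
D_2 = 0.68271
D_3 = 0.78990
D_4 = 0.91391
D_5 = 1.05739
Terminal value at year 5: TV = D_5×(1+g_2)/(r−g_2) = 1.10921/0.046 = 24.11319
P_0 = D_1/(1+r)^1 + D_2/(1+r)^2 + D_3/(1+r)^3 + D_4/(1+r)^4 + D_5/(1+r)^5 + TV/(1+r)^5
    = 0.53888 + 0.56939 + 0.60163 + 0.63569 + 0.67169 + 15.31736 = 18.33464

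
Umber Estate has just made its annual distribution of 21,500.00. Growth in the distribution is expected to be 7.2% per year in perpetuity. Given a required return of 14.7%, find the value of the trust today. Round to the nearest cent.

307306.67

D₁ = D₀ × (1 + g) = 21,500.00 × 1.072 = 23,048.0000
Growing perpetuity: P = D₁ / (r − g) = 23,048.0000 / (0.147 − 0.072) = 307,306.67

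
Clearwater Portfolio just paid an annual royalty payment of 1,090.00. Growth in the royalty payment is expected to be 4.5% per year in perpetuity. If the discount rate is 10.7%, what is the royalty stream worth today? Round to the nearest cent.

18371.77

D₁ = D₀ × (1 + g) = 1,090.00 × 1.045 = 1,139.0500
Growing perpetuity: P = D₁ / (r − g) = 1,139.0500 / (0.107 − 0.045) = 18,371.77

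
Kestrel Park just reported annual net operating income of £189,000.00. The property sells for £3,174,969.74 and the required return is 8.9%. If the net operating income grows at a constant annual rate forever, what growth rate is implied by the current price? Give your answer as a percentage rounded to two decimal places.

2.78%

P = D₀(1+g)/(r−g) ⇒ P(r−g) = D₀(1+g) ⇒ g(P+D₀) = P·r − D₀
g = (P·r − D₀)/(P + D₀) = (£3,174,969.74×0.089 − £189,000.00) / (£3,174,969.74 + £189,000.00) = 0.027816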